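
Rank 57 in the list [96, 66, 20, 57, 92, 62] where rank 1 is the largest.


Sort descending: [96, 92, 66, 62, 57, 20]
Find 57 in the sorted list.
57 is at position 5.
Final answer: 5


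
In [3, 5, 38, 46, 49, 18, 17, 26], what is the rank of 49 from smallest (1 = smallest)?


Sort ascending: [3, 5, 17, 18, 26, 38, 46, 49]
Find 49 in the sorted list.
49 is at position 8 (1-indexed).
Final answer: 8


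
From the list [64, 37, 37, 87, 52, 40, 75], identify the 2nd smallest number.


Sort ascending: [37, 37, 40, 52, 64, 75, 87]
The 2nd element (1-indexed) is at index 1.
Value = 37
Final answer: 37


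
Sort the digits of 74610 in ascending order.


The number 74610 has digits: 7, 4, 6, 1, 0
Sorted: 0, 1, 4, 6, 7
Joining the sorted digits gives the result.
Final answer: 01467


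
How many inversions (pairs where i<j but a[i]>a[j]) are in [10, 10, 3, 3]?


For each element, count the later elements that are smaller than it:
  10 (index 0): smaller elements after it = [3, 3] -> 2
  10 (index 1): smaller elements after it = [3, 3] -> 2
  3 (index 2): smaller elements after it = [] -> 0
Total inversions = 2 + 2 + 0 = 4
Final answer: 4


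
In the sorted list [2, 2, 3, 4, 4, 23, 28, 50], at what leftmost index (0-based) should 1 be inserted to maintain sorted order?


List is sorted: [2, 2, 3, 4, 4, 23, 28, 50]
We need the leftmost position where 1 can be inserted, i.e. the first index whose element is >= 1 (or the end of the list if none is).
Binary search with low=0, high=8 (0-based indices):
  low=0, high=8, mid=4: a[4]=4 >= 1, so high = 4
  low=0, high=4, mid=2: a[2]=3 >= 1, so high = 2
  low=0, high=2, mid=1: a[1]=2 >= 1, so high = 1
  low=0, high=1, mid=0: a[0]=2 >= 1, so high = 0
Now low = high = 0, so the insertion index is 0.
Final answer: 0


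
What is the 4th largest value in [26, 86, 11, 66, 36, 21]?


Sort descending: [86, 66, 36, 26, 21, 11]
The 4th element (1-indexed) is at index 3.
Value = 26
Final answer: 26


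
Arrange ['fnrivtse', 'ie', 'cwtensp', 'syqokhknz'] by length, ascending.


Compute lengths:
  'fnrivtse' has length 8
  'ie' has length 2
  'cwtensp' has length 7
  'syqokhknz' has length 9
Lengths in increasing order: 2 < 7 < 8 < 9
Listing the words in that order gives the answer.
Final answer: ['ie', 'cwtensp', 'fnrivtse', 'syqokhknz']


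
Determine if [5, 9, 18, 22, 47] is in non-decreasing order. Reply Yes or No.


Check consecutive pairs:
  5 <= 9? True
  9 <= 18? True
  18 <= 22? True
  22 <= 47? True
Every consecutive pair is in order, so the list is non-decreasing.
Final answer: Yes


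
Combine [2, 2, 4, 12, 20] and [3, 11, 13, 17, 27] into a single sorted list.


List A: [2, 2, 4, 12, 20]
List B: [3, 11, 13, 17, 27]
Repeatedly compare the front elements and take the smaller:
  2 vs 3 -> take 2
  2 vs 3 -> take 2
  4 vs 3 -> take 3
  4 vs 11 -> take 4
  12 vs 11 -> take 11
  12 vs 13 -> take 12
  20 vs 13 -> take 13
  20 vs 17 -> take 17
  20 vs 27 -> take 20
  A is exhausted; append the rest of B: [27]
Final answer: [2, 2, 3, 4, 11, 12, 13, 17, 20, 27]


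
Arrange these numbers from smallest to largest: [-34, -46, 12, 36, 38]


Original list: [-34, -46, 12, 36, 38]
Repeatedly take the smallest remaining element:
  Remaining [-34, -46, 12, 36, 38] -> smallest is -46
  Remaining [-34, 12, 36, 38] -> smallest is -34
  Remaining [12, 36, 38] -> smallest is 12
  Remaining [36, 38] -> smallest is 36
  Remaining [38] -> smallest is 38
Collecting the picks in order gives the sorted list.
Final answer: [-46, -34, 12, 36, 38]


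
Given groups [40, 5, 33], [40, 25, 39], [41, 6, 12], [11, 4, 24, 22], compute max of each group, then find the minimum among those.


Find max of each group:
  Group 1: [40, 5, 33] -> max = 40
  Group 2: [40, 25, 39] -> max = 40
  Group 3: [41, 6, 12] -> max = 41
  Group 4: [11, 4, 24, 22] -> max = 24
Maxes: [40, 40, 41, 24]
Minimum of maxes = 24
Final answer: 24


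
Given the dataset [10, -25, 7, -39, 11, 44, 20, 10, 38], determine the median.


First, sort the list: [-39, -25, 7, 10, 10, 11, 20, 38, 44]
The list has 9 elements (odd count).
The middle index is 4 (0-based), and the element there is 10.
Final answer: 10


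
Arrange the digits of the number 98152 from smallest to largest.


The number 98152 has digits: 9, 8, 1, 5, 2
Sorted: 1, 2, 5, 8, 9
Joining the sorted digits gives the result.
Final answer: 12589


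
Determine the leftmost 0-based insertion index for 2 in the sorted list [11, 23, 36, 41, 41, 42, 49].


List is sorted: [11, 23, 36, 41, 41, 42, 49]
We need the leftmost position where 2 can be inserted, i.e. the first index whose element is >= 2 (or the end of the list if none is).
Binary search with low=0, high=7 (0-based indices):
  low=0, high=7, mid=3: a[3]=41 >= 2, so high = 3
  low=0, high=3, mid=1: a[1]=23 >= 2, so high = 1
  low=0, high=1, mid=0: a[0]=11 >= 2, so high = 0
Now low = high = 0, so the insertion index is 0.
Final answer: 0


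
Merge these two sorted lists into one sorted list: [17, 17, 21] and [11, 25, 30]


List A: [17, 17, 21]
List B: [11, 25, 30]
Repeatedly compare the front elements and take the smaller:
  17 vs 11 -> take 11
  17 vs 25 -> take 17
  17 vs 25 -> take 17
  21 vs 25 -> take 21
  A is exhausted; append the rest of B: [25, 30]
Final answer: [11, 17, 17, 21, 25, 30]


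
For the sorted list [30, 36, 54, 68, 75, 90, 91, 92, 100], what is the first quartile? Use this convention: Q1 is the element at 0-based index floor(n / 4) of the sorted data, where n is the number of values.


The list has n = 9 elements.
Q1 index = floor(9 / 4) = floor(2.25) = 2
Counting from index 0 in the sorted data, the element at index 2 is 54.
Final answer: 54


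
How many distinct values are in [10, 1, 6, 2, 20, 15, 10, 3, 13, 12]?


List all unique values:
Distinct values: [1, 2, 3, 6, 10, 12, 13, 15, 20]
Count = 9
Final answer: 9


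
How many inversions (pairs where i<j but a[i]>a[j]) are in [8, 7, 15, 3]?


For each element, count the later elements that are smaller than it:
  8 (index 0): smaller elements after it = [7, 3] -> 2
  7 (index 1): smaller elements after it = [3] -> 1
  15 (index 2): smaller elements after it = [3] -> 1
Total inversions = 2 + 1 + 1 = 4
Final answer: 4


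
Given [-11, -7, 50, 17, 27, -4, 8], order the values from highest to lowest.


Original list: [-11, -7, 50, 17, 27, -4, 8]
Repeatedly take the largest remaining element:
  Remaining [-11, -7, 50, 17, 27, -4, 8] -> largest is 50
  Remaining [-11, -7, 17, 27, -4, 8] -> largest is 27
  Remaining [-11, -7, 17, -4, 8] -> largest is 17
  Remaining [-11, -7, -4, 8] -> largest is 8
  Remaining [-11, -7, -4] -> largest is -4
  Remaining [-11, -7] -> largest is -7
  Remaining [-11] -> largest is -11
Collecting the picks in order gives the descending list.
Final answer: [50, 27, 17, 8, -4, -7, -11]


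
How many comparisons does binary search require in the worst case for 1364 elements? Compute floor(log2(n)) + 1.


Binary search halves the search space each step.
Maximum comparisons = floor(log2(1364)) + 1
log2(1364) = 10.4136
floor(log2(1364)) = 10, so 10 + 1 = 11
Final answer: 11


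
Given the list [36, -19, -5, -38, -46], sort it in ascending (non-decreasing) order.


Original list: [36, -19, -5, -38, -46]
Repeatedly take the smallest remaining element:
  Remaining [36, -19, -5, -38, -46] -> smallest is -46
  Remaining [36, -19, -5, -38] -> smallest is -38
  Remaining [36, -19, -5] -> smallest is -19
  Remaining [36, -5] -> smallest is -5
  Remaining [36] -> smallest is 36
Collecting the picks in order gives the sorted list.
Final answer: [-46, -38, -19, -5, 36]


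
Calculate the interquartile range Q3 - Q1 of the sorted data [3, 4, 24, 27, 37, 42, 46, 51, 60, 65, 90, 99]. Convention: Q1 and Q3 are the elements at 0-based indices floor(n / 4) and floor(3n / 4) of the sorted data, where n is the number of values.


The data has n = 12 elements.
Q1 index = floor(12 / 4) = floor(3) = 3; Q3 index = floor(3 * 12 / 4) = floor(9) = 9
Q1 = element at index 3 = 27
Q3 = element at index 9 = 65
IQR = 65 - 27 = 38
Final answer: 38


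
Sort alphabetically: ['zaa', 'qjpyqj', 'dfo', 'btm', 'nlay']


Compare strings character by character (the first differing letter decides):
  'btm' < 'dfo' since 'b' < 'd' at position 1
  'dfo' < 'nlay' since 'd' < 'n' at position 1
  'nlay' < 'qjpyqj' since 'n' < 'q' at position 1
  'qjpyqj' < 'zaa' since 'q' < 'z' at position 1
Chaining these comparisons gives the alphabetical order.
Final answer: ['btm', 'dfo', 'nlay', 'qjpyqj', 'zaa']


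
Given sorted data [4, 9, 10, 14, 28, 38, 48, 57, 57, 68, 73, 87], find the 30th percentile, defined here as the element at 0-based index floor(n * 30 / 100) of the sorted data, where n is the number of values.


The dataset has n = 12 elements.
Index = floor(12 * 30 / 100) = floor(360 / 100) = floor(3.6) = 3
Counting from index 0 in the sorted data, the element at index 3 is 14.
Final answer: 14


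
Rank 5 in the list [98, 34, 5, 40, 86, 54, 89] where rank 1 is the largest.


Sort descending: [98, 89, 86, 54, 40, 34, 5]
Find 5 in the sorted list.
5 is at position 7.
Final answer: 7


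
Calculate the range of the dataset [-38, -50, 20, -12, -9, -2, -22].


Maximum value: 20
Minimum value: -50
Range = 20 - (-50) = 70
Final answer: 70


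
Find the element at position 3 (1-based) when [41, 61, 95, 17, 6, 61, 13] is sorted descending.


Sort descending: [95, 61, 61, 41, 17, 13, 6]
The 3rd element (1-indexed) is at index 2.
Value = 61
Final answer: 61


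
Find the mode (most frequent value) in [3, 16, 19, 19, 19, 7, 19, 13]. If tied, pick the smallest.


Count the frequency of each value:
  3 appears 1 time(s)
  7 appears 1 time(s)
  13 appears 1 time(s)
  16 appears 1 time(s)
  19 appears 4 time(s)
Maximum frequency is 4.
Only 19 reaches that frequency, so it is the mode.
Final answer: 19


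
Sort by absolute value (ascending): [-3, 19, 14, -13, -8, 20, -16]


Compute absolute values:
  |-3| = 3
  |19| = 19
  |14| = 14
  |-13| = 13
  |-8| = 8
  |20| = 20
  |-16| = 16
Absolute values in increasing order: 3 < 8 < 13 < 14 < 16 < 19 < 20
Listing the original numbers in that order gives the answer.
Final answer: [-3, -8, -13, 14, -16, 19, 20]


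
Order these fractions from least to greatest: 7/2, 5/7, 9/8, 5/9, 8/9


Convert to decimal for comparison:
  7/2 = 3.5
  5/7 = 0.7143
  9/8 = 1.125
  5/9 = 0.5556
  8/9 = 0.8889
Decimals in increasing order: 0.5556 < 0.7143 < 0.8889 < 1.125 < 3.5
Writing each back as its fraction gives the sorted order.
Final answer: 5/9, 5/7, 8/9, 9/8, 7/2


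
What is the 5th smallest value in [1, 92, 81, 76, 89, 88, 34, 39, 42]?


Sort ascending: [1, 34, 39, 42, 76, 81, 88, 89, 92]
The 5th element (1-indexed) is at index 4.
Value = 76
Final answer: 76


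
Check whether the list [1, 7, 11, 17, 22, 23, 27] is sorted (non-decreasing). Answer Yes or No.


Check consecutive pairs:
  1 <= 7? True
  7 <= 11? True
  11 <= 17? True
  17 <= 22? True
  22 <= 23? True
  23 <= 27? True
Every consecutive pair is in order, so the list is non-decreasing.
Final answer: Yes


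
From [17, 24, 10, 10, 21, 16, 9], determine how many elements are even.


Check each element:
  17 is odd
  24 is even
  10 is even
  10 is even
  21 is odd
  16 is even
  9 is odd
Evens: [24, 10, 10, 16]
Count of evens = 4
Final answer: 4


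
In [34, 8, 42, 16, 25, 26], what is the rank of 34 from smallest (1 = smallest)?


Sort ascending: [8, 16, 25, 26, 34, 42]
Find 34 in the sorted list.
34 is at position 5 (1-indexed).
Final answer: 5


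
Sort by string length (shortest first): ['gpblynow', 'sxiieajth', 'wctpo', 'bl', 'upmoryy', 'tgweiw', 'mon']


Compute lengths:
  'gpblynow' has length 8
  'sxiieajth' has length 9
  'wctpo' has length 5
  'bl' has length 2
  'upmoryy' has length 7
  'tgweiw' has length 6
  'mon' has length 3
Lengths in increasing order: 2 < 3 < 5 < 6 < 7 < 8 < 9
Listing the words in that order gives the answer.
Final answer: ['bl', 'mon', 'wctpo', 'tgweiw', 'upmoryy', 'gpblynow', 'sxiieajth']


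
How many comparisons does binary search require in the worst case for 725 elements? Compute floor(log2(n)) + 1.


Binary search halves the search space each step.
Maximum comparisons = floor(log2(725)) + 1
log2(725) = 9.5018
floor(log2(725)) = 9, so 9 + 1 = 10
Final answer: 10


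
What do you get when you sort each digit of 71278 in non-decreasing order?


The number 71278 has digits: 7, 1, 2, 7, 8
Sorted: 1, 2, 7, 7, 8
Joining the sorted digits gives the result.
Final answer: 12778


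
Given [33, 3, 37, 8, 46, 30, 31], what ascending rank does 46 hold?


Sort ascending: [3, 8, 30, 31, 33, 37, 46]
Find 46 in the sorted list.
46 is at position 7 (1-indexed).
Final answer: 7


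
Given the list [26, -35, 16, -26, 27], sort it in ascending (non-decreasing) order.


Original list: [26, -35, 16, -26, 27]
Repeatedly take the smallest remaining element:
  Remaining [26, -35, 16, -26, 27] -> smallest is -35
  Remaining [26, 16, -26, 27] -> smallest is -26
  Remaining [26, 16, 27] -> smallest is 16
  Remaining [26, 27] -> smallest is 26
  Remaining [27] -> smallest is 27
Collecting the picks in order gives the sorted list.
Final answer: [-35, -26, 16, 26, 27]


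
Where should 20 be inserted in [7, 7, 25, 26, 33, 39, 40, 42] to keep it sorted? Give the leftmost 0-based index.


List is sorted: [7, 7, 25, 26, 33, 39, 40, 42]
We need the leftmost position where 20 can be inserted, i.e. the first index whose element is >= 20 (or the end of the list if none is).
Binary search with low=0, high=8 (0-based indices):
  low=0, high=8, mid=4: a[4]=33 >= 20, so high = 4
  low=0, high=4, mid=2: a[2]=25 >= 20, so high = 2
  low=0, high=2, mid=1: a[1]=7 < 20, so low = 2
Now low = high = 2, so the insertion index is 2.
Final answer: 2


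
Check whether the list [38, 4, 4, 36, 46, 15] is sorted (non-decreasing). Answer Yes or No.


Check consecutive pairs:
  38 <= 4? False
  4 <= 4? True
  4 <= 36? True
  36 <= 46? True
  46 <= 15? False
2 consecutive pair(s) are out of order, so the list is not sorted.
Final answer: No


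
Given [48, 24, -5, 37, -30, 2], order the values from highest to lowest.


Original list: [48, 24, -5, 37, -30, 2]
Repeatedly take the largest remaining element:
  Remaining [48, 24, -5, 37, -30, 2] -> largest is 48
  Remaining [24, -5, 37, -30, 2] -> largest is 37
  Remaining [24, -5, -30, 2] -> largest is 24
  Remaining [-5, -30, 2] -> largest is 2
  Remaining [-5, -30] -> largest is -5
  Remaining [-30] -> largest is -30
Collecting the picks in order gives the descending list.
Final answer: [48, 37, 24, 2, -5, -30]


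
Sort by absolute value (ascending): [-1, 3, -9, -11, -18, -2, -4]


Compute absolute values:
  |-1| = 1
  |3| = 3
  |-9| = 9
  |-11| = 11
  |-18| = 18
  |-2| = 2
  |-4| = 4
Absolute values in increasing order: 1 < 2 < 3 < 4 < 9 < 11 < 18
Listing the original numbers in that order gives the answer.
Final answer: [-1, -2, 3, -4, -9, -11, -18]


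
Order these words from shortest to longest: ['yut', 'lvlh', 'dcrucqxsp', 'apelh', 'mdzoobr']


Compute lengths:
  'yut' has length 3
  'lvlh' has length 4
  'dcrucqxsp' has length 9
  'apelh' has length 5
  'mdzoobr' has length 7
Lengths in increasing order: 3 < 4 < 5 < 7 < 9
Listing the words in that order gives the answer.
Final answer: ['yut', 'lvlh', 'apelh', 'mdzoobr', 'dcrucqxsp']


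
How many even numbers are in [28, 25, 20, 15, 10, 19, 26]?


Check each element:
  28 is even
  25 is odd
  20 is even
  15 is odd
  10 is even
  19 is odd
  26 is even
Evens: [28, 20, 10, 26]
Count of evens = 4
Final answer: 4


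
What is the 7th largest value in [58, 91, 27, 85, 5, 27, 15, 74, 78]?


Sort descending: [91, 85, 78, 74, 58, 27, 27, 15, 5]
The 7th element (1-indexed) is at index 6.
Value = 27
Final answer: 27


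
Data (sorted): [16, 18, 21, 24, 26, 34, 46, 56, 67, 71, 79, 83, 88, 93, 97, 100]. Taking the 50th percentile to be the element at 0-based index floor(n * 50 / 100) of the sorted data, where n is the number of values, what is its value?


The dataset has n = 16 elements.
Index = floor(16 * 50 / 100) = floor(800 / 100) = floor(8) = 8
Counting from index 0 in the sorted data, the element at index 8 is 67.
Final answer: 67


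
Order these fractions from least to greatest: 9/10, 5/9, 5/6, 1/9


Convert to decimal for comparison:
  9/10 = 0.9
  5/9 = 0.5556
  5/6 = 0.8333
  1/9 = 0.1111
Decimals in increasing order: 0.1111 < 0.5556 < 0.8333 < 0.9
Writing each back as its fraction gives the sorted order.
Final answer: 1/9, 5/9, 5/6, 9/10


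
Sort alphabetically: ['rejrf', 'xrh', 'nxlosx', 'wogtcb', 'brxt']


Compare strings character by character (the first differing letter decides):
  'brxt' < 'nxlosx' since 'b' < 'n' at position 1
  'nxlosx' < 'rejrf' since 'n' < 'r' at position 1
  'rejrf' < 'wogtcb' since 'r' < 'w' at position 1
  'wogtcb' < 'xrh' since 'w' < 'x' at position 1
Chaining these comparisons gives the alphabetical order.
Final answer: ['brxt', 'nxlosx', 'rejrf', 'wogtcb', 'xrh']


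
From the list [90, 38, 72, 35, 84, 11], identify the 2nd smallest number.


Sort ascending: [11, 35, 38, 72, 84, 90]
The 2nd element (1-indexed) is at index 1.
Value = 35
Final answer: 35


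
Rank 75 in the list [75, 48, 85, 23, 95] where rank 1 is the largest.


Sort descending: [95, 85, 75, 48, 23]
Find 75 in the sorted list.
75 is at position 3.
Final answer: 3


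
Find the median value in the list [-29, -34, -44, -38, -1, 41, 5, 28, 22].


First, sort the list: [-44, -38, -34, -29, -1, 5, 22, 28, 41]
The list has 9 elements (odd count).
The middle index is 4 (0-based), and the element there is -1.
Final answer: -1


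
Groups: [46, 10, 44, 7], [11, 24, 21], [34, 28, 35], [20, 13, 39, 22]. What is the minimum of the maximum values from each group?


Find max of each group:
  Group 1: [46, 10, 44, 7] -> max = 46
  Group 2: [11, 24, 21] -> max = 24
  Group 3: [34, 28, 35] -> max = 35
  Group 4: [20, 13, 39, 22] -> max = 39
Maxes: [46, 24, 35, 39]
Minimum of maxes = 24
Final answer: 24


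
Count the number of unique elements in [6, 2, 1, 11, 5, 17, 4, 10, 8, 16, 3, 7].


List all unique values:
Distinct values: [1, 2, 3, 4, 5, 6, 7, 8, 10, 11, 16, 17]
Count = 12
Final answer: 12


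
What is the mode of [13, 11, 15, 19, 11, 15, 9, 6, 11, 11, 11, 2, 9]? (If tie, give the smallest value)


Count the frequency of each value:
  2 appears 1 time(s)
  6 appears 1 time(s)
  9 appears 2 time(s)
  11 appears 5 time(s)
  13 appears 1 time(s)
  15 appears 2 time(s)
  19 appears 1 time(s)
Maximum frequency is 5.
Only 11 reaches that frequency, so it is the mode.
Final answer: 11


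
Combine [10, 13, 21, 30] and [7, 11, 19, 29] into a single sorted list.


List A: [10, 13, 21, 30]
List B: [7, 11, 19, 29]
Repeatedly compare the front elements and take the smaller:
  10 vs 7 -> take 7
  10 vs 11 -> take 10
  13 vs 11 -> take 11
  13 vs 19 -> take 13
  21 vs 19 -> take 19
  21 vs 29 -> take 21
  30 vs 29 -> take 29
  B is exhausted; append the rest of A: [30]
Final answer: [7, 10, 11, 13, 19, 21, 29, 30]


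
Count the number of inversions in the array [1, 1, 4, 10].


For each element, count the later elements that are smaller than it:
  1 (index 0): smaller elements after it = [] -> 0
  1 (index 1): smaller elements after it = [] -> 0
  4 (index 2): smaller elements after it = [] -> 0
Total inversions = 0 + 0 + 0 = 0
Final answer: 0


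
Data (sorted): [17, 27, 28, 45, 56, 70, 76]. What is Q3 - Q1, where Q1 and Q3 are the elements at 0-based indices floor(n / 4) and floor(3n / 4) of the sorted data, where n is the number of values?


The data has n = 7 elements.
Q1 index = floor(7 / 4) = floor(1.75) = 1; Q3 index = floor(3 * 7 / 4) = floor(5.25) = 5
Q1 = element at index 1 = 27
Q3 = element at index 5 = 70
IQR = 70 - 27 = 43
Final answer: 43


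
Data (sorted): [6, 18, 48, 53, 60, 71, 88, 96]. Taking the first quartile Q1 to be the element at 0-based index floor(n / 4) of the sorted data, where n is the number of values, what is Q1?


The list has n = 8 elements.
Q1 index = floor(8 / 4) = floor(2) = 2
Counting from index 0 in the sorted data, the element at index 2 is 48.
Final answer: 48


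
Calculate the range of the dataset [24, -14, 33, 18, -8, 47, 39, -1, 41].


Maximum value: 47
Minimum value: -14
Range = 47 - (-14) = 61
Final answer: 61


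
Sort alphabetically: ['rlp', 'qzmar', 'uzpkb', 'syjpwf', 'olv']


Compare strings character by character (the first differing letter decides):
  'olv' < 'qzmar' since 'o' < 'q' at position 1
  'qzmar' < 'rlp' since 'q' < 'r' at position 1
  'rlp' < 'syjpwf' since 'r' < 's' at position 1
  'syjpwf' < 'uzpkb' since 's' < 'u' at position 1
Chaining these comparisons gives the alphabetical order.
Final answer: ['olv', 'qzmar', 'rlp', 'syjpwf', 'uzpkb']


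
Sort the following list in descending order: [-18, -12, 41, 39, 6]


Original list: [-18, -12, 41, 39, 6]
Repeatedly take the largest remaining element:
  Remaining [-18, -12, 41, 39, 6] -> largest is 41
  Remaining [-18, -12, 39, 6] -> largest is 39
  Remaining [-18, -12, 6] -> largest is 6
  Remaining [-18, -12] -> largest is -12
  Remaining [-18] -> largest is -18
Collecting the picks in order gives the descending list.
Final answer: [41, 39, 6, -12, -18]


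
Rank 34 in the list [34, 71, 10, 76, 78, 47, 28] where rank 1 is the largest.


Sort descending: [78, 76, 71, 47, 34, 28, 10]
Find 34 in the sorted list.
34 is at position 5.
Final answer: 5


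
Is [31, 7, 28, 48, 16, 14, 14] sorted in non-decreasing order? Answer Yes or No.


Check consecutive pairs:
  31 <= 7? False
  7 <= 28? True
  28 <= 48? True
  48 <= 16? False
  16 <= 14? False
  14 <= 14? True
3 consecutive pair(s) are out of order, so the list is not sorted.
Final answer: No


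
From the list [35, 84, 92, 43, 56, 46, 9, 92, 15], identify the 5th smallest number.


Sort ascending: [9, 15, 35, 43, 46, 56, 84, 92, 92]
The 5th element (1-indexed) is at index 4.
Value = 46
Final answer: 46


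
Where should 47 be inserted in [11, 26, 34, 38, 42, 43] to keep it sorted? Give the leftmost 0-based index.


List is sorted: [11, 26, 34, 38, 42, 43]
We need the leftmost position where 47 can be inserted, i.e. the first index whose element is >= 47 (or the end of the list if none is).
Binary search with low=0, high=6 (0-based indices):
  low=0, high=6, mid=3: a[3]=38 < 47, so low = 4
  low=4, high=6, mid=5: a[5]=43 < 47, so low = 6
Now low = high = 6, so the insertion index is 6.
Final answer: 6


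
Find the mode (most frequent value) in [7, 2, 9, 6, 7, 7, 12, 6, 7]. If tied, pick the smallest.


Count the frequency of each value:
  2 appears 1 time(s)
  6 appears 2 time(s)
  7 appears 4 time(s)
  9 appears 1 time(s)
  12 appears 1 time(s)
Maximum frequency is 4.
Only 7 reaches that frequency, so it is the mode.
Final answer: 7


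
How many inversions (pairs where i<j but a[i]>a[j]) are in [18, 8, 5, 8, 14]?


For each element, count the later elements that are smaller than it:
  18 (index 0): smaller elements after it = [8, 5, 8, 14] -> 4
  8 (index 1): smaller elements after it = [5] -> 1
  5 (index 2): smaller elements after it = [] -> 0
  8 (index 3): smaller elements after it = [] -> 0
Total inversions = 4 + 1 + 0 + 0 = 5
Final answer: 5


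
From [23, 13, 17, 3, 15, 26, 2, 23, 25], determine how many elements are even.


Check each element:
  23 is odd
  13 is odd
  17 is odd
  3 is odd
  15 is odd
  26 is even
  2 is even
  23 is odd
  25 is odd
Evens: [26, 2]
Count of evens = 2
Final answer: 2


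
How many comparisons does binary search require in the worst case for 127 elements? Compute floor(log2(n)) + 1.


Binary search halves the search space each step.
Maximum comparisons = floor(log2(127)) + 1
log2(127) = 6.9887
floor(log2(127)) = 6, so 6 + 1 = 7
Final answer: 7


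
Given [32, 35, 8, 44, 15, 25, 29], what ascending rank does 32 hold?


Sort ascending: [8, 15, 25, 29, 32, 35, 44]
Find 32 in the sorted list.
32 is at position 5 (1-indexed).
Final answer: 5


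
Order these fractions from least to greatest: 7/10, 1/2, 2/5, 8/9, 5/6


Convert to decimal for comparison:
  7/10 = 0.7
  1/2 = 0.5
  2/5 = 0.4
  8/9 = 0.8889
  5/6 = 0.8333
Decimals in increasing order: 0.4 < 0.5 < 0.7 < 0.8333 < 0.8889
Writing each back as its fraction gives the sorted order.
Final answer: 2/5, 1/2, 7/10, 5/6, 8/9


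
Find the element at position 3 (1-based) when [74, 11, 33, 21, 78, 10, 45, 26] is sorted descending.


Sort descending: [78, 74, 45, 33, 26, 21, 11, 10]
The 3rd element (1-indexed) is at index 2.
Value = 45
Final answer: 45


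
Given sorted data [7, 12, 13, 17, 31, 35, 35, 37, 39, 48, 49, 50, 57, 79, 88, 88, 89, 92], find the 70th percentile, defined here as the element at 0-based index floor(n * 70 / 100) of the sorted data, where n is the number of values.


The dataset has n = 18 elements.
Index = floor(18 * 70 / 100) = floor(1260 / 100) = floor(12.6) = 12
Counting from index 0 in the sorted data, the element at index 12 is 57.
Final answer: 57


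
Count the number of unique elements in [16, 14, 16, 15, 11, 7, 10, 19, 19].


List all unique values:
Distinct values: [7, 10, 11, 14, 15, 16, 19]
Count = 7
Final answer: 7


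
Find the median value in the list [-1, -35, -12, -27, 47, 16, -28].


First, sort the list: [-35, -28, -27, -12, -1, 16, 47]
The list has 7 elements (odd count).
The middle index is 3 (0-based), and the element there is -12.
Final answer: -12


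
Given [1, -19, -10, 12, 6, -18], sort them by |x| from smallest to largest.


Compute absolute values:
  |1| = 1
  |-19| = 19
  |-10| = 10
  |12| = 12
  |6| = 6
  |-18| = 18
Absolute values in increasing order: 1 < 6 < 10 < 12 < 18 < 19
Listing the original numbers in that order gives the answer.
Final answer: [1, 6, -10, 12, -18, -19]


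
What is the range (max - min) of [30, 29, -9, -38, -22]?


Maximum value: 30
Minimum value: -38
Range = 30 - (-38) = 68
Final answer: 68


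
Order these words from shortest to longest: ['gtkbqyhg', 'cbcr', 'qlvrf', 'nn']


Compute lengths:
  'gtkbqyhg' has length 8
  'cbcr' has length 4
  'qlvrf' has length 5
  'nn' has length 2
Lengths in increasing order: 2 < 4 < 5 < 8
Listing the words in that order gives the answer.
Final answer: ['nn', 'cbcr', 'qlvrf', 'gtkbqyhg']


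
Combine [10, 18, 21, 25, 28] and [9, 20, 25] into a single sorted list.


List A: [10, 18, 21, 25, 28]
List B: [9, 20, 25]
Repeatedly compare the front elements and take the smaller:
  10 vs 9 -> take 9
  10 vs 20 -> take 10
  18 vs 20 -> take 18
  21 vs 20 -> take 20
  21 vs 25 -> take 21
  25 vs 25 -> take 25
  28 vs 25 -> take 25
  B is exhausted; append the rest of A: [28]
Final answer: [9, 10, 18, 20, 21, 25, 25, 28]


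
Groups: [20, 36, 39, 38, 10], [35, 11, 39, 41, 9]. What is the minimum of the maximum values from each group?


Find max of each group:
  Group 1: [20, 36, 39, 38, 10] -> max = 39
  Group 2: [35, 11, 39, 41, 9] -> max = 41
Maxes: [39, 41]
Minimum of maxes = 39
Final answer: 39


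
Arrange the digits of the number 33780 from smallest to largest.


The number 33780 has digits: 3, 3, 7, 8, 0
Sorted: 0, 3, 3, 7, 8
Joining the sorted digits gives the result.
Final answer: 03378


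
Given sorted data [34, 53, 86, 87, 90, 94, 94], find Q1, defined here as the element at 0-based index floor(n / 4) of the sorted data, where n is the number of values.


The list has n = 7 elements.
Q1 index = floor(7 / 4) = floor(1.75) = 1
Counting from index 0 in the sorted data, the element at index 1 is 53.
Final answer: 53


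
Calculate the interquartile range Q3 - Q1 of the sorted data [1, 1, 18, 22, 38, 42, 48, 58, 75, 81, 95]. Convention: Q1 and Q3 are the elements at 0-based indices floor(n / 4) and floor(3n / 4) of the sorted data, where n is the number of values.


The data has n = 11 elements.
Q1 index = floor(11 / 4) = floor(2.75) = 2; Q3 index = floor(3 * 11 / 4) = floor(8.25) = 8
Q1 = element at index 2 = 18
Q3 = element at index 8 = 75
IQR = 75 - 18 = 57
Final answer: 57


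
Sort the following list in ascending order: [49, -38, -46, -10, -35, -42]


Original list: [49, -38, -46, -10, -35, -42]
Repeatedly take the smallest remaining element:
  Remaining [49, -38, -46, -10, -35, -42] -> smallest is -46
  Remaining [49, -38, -10, -35, -42] -> smallest is -42
  Remaining [49, -38, -10, -35] -> smallest is -38
  Remaining [49, -10, -35] -> smallest is -35
  Remaining [49, -10] -> smallest is -10
  Remaining [49] -> smallest is 49
Collecting the picks in order gives the sorted list.
Final answer: [-46, -42, -38, -35, -10, 49]


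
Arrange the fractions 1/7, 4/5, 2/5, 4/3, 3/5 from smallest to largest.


Convert to decimal for comparison:
  1/7 = 0.1429
  4/5 = 0.8
  2/5 = 0.4
  4/3 = 1.3333
  3/5 = 0.6
Decimals in increasing order: 0.1429 < 0.4 < 0.6 < 0.8 < 1.3333
Writing each back as its fraction gives the sorted order.
Final answer: 1/7, 2/5, 3/5, 4/5, 4/3


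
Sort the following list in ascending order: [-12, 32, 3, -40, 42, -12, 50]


Original list: [-12, 32, 3, -40, 42, -12, 50]
Repeatedly take the smallest remaining element:
  Remaining [-12, 32, 3, -40, 42, -12, 50] -> smallest is -40
  Remaining [-12, 32, 3, 42, -12, 50] -> smallest is -12
  Remaining [32, 3, 42, -12, 50] -> smallest is -12
  Remaining [32, 3, 42, 50] -> smallest is 3
  Remaining [32, 42, 50] -> smallest is 32
  Remaining [42, 50] -> smallest is 42
  Remaining [50] -> smallest is 50
Collecting the picks in order gives the sorted list.
Final answer: [-40, -12, -12, 3, 32, 42, 50]


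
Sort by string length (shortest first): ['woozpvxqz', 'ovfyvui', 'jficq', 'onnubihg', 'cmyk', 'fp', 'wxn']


Compute lengths:
  'woozpvxqz' has length 9
  'ovfyvui' has length 7
  'jficq' has length 5
  'onnubihg' has length 8
  'cmyk' has length 4
  'fp' has length 2
  'wxn' has length 3
Lengths in increasing order: 2 < 3 < 4 < 5 < 7 < 8 < 9
Listing the words in that order gives the answer.
Final answer: ['fp', 'wxn', 'cmyk', 'jficq', 'ovfyvui', 'onnubihg', 'woozpvxqz']


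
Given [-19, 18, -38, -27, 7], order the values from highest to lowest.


Original list: [-19, 18, -38, -27, 7]
Repeatedly take the largest remaining element:
  Remaining [-19, 18, -38, -27, 7] -> largest is 18
  Remaining [-19, -38, -27, 7] -> largest is 7
  Remaining [-19, -38, -27] -> largest is -19
  Remaining [-38, -27] -> largest is -27
  Remaining [-38] -> largest is -38
Collecting the picks in order gives the descending list.
Final answer: [18, 7, -19, -27, -38]


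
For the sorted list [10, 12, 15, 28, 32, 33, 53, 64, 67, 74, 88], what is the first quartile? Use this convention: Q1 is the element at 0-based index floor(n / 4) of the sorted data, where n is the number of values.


The list has n = 11 elements.
Q1 index = floor(11 / 4) = floor(2.75) = 2
Counting from index 0 in the sorted data, the element at index 2 is 15.
Final answer: 15


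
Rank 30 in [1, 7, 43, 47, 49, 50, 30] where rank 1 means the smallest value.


Sort ascending: [1, 7, 30, 43, 47, 49, 50]
Find 30 in the sorted list.
30 is at position 3 (1-indexed).
Final answer: 3


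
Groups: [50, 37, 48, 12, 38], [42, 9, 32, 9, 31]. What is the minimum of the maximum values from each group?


Find max of each group:
  Group 1: [50, 37, 48, 12, 38] -> max = 50
  Group 2: [42, 9, 32, 9, 31] -> max = 42
Maxes: [50, 42]
Minimum of maxes = 42
Final answer: 42


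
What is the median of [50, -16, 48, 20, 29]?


First, sort the list: [-16, 20, 29, 48, 50]
The list has 5 elements (odd count).
The middle index is 2 (0-based), and the element there is 29.
Final answer: 29


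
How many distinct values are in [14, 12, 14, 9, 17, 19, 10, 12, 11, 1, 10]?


List all unique values:
Distinct values: [1, 9, 10, 11, 12, 14, 17, 19]
Count = 8
Final answer: 8


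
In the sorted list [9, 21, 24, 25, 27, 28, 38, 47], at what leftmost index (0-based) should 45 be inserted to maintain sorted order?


List is sorted: [9, 21, 24, 25, 27, 28, 38, 47]
We need the leftmost position where 45 can be inserted, i.e. the first index whose element is >= 45 (or the end of the list if none is).
Binary search with low=0, high=8 (0-based indices):
  low=0, high=8, mid=4: a[4]=27 < 45, so low = 5
  low=5, high=8, mid=6: a[6]=38 < 45, so low = 7
  low=7, high=8, mid=7: a[7]=47 >= 45, so high = 7
Now low = high = 7, so the insertion index is 7.
Final answer: 7


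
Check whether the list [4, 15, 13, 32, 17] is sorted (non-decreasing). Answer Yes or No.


Check consecutive pairs:
  4 <= 15? True
  15 <= 13? False
  13 <= 32? True
  32 <= 17? False
2 consecutive pair(s) are out of order, so the list is not sorted.
Final answer: No


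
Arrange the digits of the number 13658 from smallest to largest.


The number 13658 has digits: 1, 3, 6, 5, 8
Sorted: 1, 3, 5, 6, 8
Joining the sorted digits gives the result.
Final answer: 13568


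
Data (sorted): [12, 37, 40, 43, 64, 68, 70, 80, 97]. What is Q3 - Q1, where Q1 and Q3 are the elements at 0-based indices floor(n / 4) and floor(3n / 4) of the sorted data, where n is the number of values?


The data has n = 9 elements.
Q1 index = floor(9 / 4) = floor(2.25) = 2; Q3 index = floor(3 * 9 / 4) = floor(6.75) = 6
Q1 = element at index 2 = 40
Q3 = element at index 6 = 70
IQR = 70 - 40 = 30
Final answer: 30


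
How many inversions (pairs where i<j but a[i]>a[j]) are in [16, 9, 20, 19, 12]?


For each element, count the later elements that are smaller than it:
  16 (index 0): smaller elements after it = [9, 12] -> 2
  9 (index 1): smaller elements after it = [] -> 0
  20 (index 2): smaller elements after it = [19, 12] -> 2
  19 (index 3): smaller elements after it = [12] -> 1
Total inversions = 2 + 0 + 2 + 1 = 5
Final answer: 5


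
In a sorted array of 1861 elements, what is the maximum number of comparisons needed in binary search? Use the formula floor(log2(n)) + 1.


Binary search halves the search space each step.
Maximum comparisons = floor(log2(1861)) + 1
log2(1861) = 10.8619
floor(log2(1861)) = 10, so 10 + 1 = 11
Final answer: 11


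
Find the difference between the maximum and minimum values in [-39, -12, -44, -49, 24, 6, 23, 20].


Maximum value: 24
Minimum value: -49
Range = 24 - (-49) = 73
Final answer: 73


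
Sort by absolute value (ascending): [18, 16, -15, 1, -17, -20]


Compute absolute values:
  |18| = 18
  |16| = 16
  |-15| = 15
  |1| = 1
  |-17| = 17
  |-20| = 20
Absolute values in increasing order: 1 < 15 < 16 < 17 < 18 < 20
Listing the original numbers in that order gives the answer.
Final answer: [1, -15, 16, -17, 18, -20]


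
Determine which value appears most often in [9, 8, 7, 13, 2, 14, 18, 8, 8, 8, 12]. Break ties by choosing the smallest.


Count the frequency of each value:
  2 appears 1 time(s)
  7 appears 1 time(s)
  8 appears 4 time(s)
  9 appears 1 time(s)
  12 appears 1 time(s)
  13 appears 1 time(s)
  14 appears 1 time(s)
  18 appears 1 time(s)
Maximum frequency is 4.
Only 8 reaches that frequency, so it is the mode.
Final answer: 8


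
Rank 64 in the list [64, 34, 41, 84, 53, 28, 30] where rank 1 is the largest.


Sort descending: [84, 64, 53, 41, 34, 30, 28]
Find 64 in the sorted list.
64 is at position 2.
Final answer: 2


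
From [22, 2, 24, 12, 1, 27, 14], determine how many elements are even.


Check each element:
  22 is even
  2 is even
  24 is even
  12 is even
  1 is odd
  27 is odd
  14 is even
Evens: [22, 2, 24, 12, 14]
Count of evens = 5
Final answer: 5


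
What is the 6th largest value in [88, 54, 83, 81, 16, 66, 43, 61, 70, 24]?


Sort descending: [88, 83, 81, 70, 66, 61, 54, 43, 24, 16]
The 6th element (1-indexed) is at index 5.
Value = 61
Final answer: 61


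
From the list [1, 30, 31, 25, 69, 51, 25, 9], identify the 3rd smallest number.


Sort ascending: [1, 9, 25, 25, 30, 31, 51, 69]
The 3rd element (1-indexed) is at index 2.
Value = 25
Final answer: 25


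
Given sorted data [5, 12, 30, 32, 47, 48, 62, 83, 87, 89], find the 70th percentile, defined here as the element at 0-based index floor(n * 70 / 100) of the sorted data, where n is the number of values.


The dataset has n = 10 elements.
Index = floor(10 * 70 / 100) = floor(700 / 100) = floor(7) = 7
Counting from index 0 in the sorted data, the element at index 7 is 83.
Final answer: 83


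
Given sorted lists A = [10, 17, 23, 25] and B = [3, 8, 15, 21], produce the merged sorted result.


List A: [10, 17, 23, 25]
List B: [3, 8, 15, 21]
Repeatedly compare the front elements and take the smaller:
  10 vs 3 -> take 3
  10 vs 8 -> take 8
  10 vs 15 -> take 10
  17 vs 15 -> take 15
  17 vs 21 -> take 17
  23 vs 21 -> take 21
  B is exhausted; append the rest of A: [23, 25]
Final answer: [3, 8, 10, 15, 17, 21, 23, 25]


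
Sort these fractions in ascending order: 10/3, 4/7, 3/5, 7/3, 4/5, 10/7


Convert to decimal for comparison:
  10/3 = 3.3333
  4/7 = 0.5714
  3/5 = 0.6
  7/3 = 2.3333
  4/5 = 0.8
  10/7 = 1.4286
Decimals in increasing order: 0.5714 < 0.6 < 0.8 < 1.4286 < 2.3333 < 3.3333
Writing each back as its fraction gives the sorted order.
Final answer: 4/7, 3/5, 4/5, 10/7, 7/3, 10/3


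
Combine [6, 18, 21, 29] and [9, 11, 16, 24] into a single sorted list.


List A: [6, 18, 21, 29]
List B: [9, 11, 16, 24]
Repeatedly compare the front elements and take the smaller:
  6 vs 9 -> take 6
  18 vs 9 -> take 9
  18 vs 11 -> take 11
  18 vs 16 -> take 16
  18 vs 24 -> take 18
  21 vs 24 -> take 21
  29 vs 24 -> take 24
  B is exhausted; append the rest of A: [29]
Final answer: [6, 9, 11, 16, 18, 21, 24, 29]


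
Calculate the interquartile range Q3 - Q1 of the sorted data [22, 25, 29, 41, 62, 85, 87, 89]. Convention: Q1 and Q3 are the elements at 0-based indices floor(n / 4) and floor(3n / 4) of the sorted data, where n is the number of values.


The data has n = 8 elements.
Q1 index = floor(8 / 4) = floor(2) = 2; Q3 index = floor(3 * 8 / 4) = floor(6) = 6
Q1 = element at index 2 = 29
Q3 = element at index 6 = 87
IQR = 87 - 29 = 58
Final answer: 58


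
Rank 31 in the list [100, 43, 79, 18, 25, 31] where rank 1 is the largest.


Sort descending: [100, 79, 43, 31, 25, 18]
Find 31 in the sorted list.
31 is at position 4.
Final answer: 4


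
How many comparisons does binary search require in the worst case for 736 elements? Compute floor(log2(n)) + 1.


Binary search halves the search space each step.
Maximum comparisons = floor(log2(736)) + 1
log2(736) = 9.5236
floor(log2(736)) = 9, so 9 + 1 = 10
Final answer: 10


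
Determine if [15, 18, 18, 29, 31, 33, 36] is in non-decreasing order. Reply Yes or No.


Check consecutive pairs:
  15 <= 18? True
  18 <= 18? True
  18 <= 29? True
  29 <= 31? True
  31 <= 33? True
  33 <= 36? True
Every consecutive pair is in order, so the list is non-decreasing.
Final answer: Yes


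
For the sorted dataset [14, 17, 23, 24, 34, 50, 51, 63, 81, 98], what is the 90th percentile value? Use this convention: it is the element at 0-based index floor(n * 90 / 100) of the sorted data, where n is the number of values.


The dataset has n = 10 elements.
Index = floor(10 * 90 / 100) = floor(900 / 100) = floor(9) = 9
Counting from index 0 in the sorted data, the element at index 9 is 98.
Final answer: 98


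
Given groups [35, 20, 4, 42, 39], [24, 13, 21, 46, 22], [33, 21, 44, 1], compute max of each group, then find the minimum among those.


Find max of each group:
  Group 1: [35, 20, 4, 42, 39] -> max = 42
  Group 2: [24, 13, 21, 46, 22] -> max = 46
  Group 3: [33, 21, 44, 1] -> max = 44
Maxes: [42, 46, 44]
Minimum of maxes = 42
Final answer: 42


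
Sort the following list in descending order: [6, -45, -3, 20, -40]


Original list: [6, -45, -3, 20, -40]
Repeatedly take the largest remaining element:
  Remaining [6, -45, -3, 20, -40] -> largest is 20
  Remaining [6, -45, -3, -40] -> largest is 6
  Remaining [-45, -3, -40] -> largest is -3
  Remaining [-45, -40] -> largest is -40
  Remaining [-45] -> largest is -45
Collecting the picks in order gives the descending list.
Final answer: [20, 6, -3, -40, -45]
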